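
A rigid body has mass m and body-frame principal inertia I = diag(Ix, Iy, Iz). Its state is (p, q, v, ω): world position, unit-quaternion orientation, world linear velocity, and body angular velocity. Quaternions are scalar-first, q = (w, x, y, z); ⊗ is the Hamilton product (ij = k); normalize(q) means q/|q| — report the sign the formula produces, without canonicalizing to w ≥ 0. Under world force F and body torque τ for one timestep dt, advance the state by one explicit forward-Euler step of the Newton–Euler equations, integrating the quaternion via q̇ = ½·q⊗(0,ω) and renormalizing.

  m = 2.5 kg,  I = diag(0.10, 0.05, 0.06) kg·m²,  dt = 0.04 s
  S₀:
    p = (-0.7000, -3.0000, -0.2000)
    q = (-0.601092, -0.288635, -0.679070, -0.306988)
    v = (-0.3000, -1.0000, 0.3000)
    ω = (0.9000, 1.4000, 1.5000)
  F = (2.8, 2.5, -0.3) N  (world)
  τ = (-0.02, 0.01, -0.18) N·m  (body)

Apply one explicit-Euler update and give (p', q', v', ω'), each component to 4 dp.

precession coupling ω×(Iω) = (0.0210, 0.0540, -0.0630)
(τ − ω×Iω)/I = (-0.4100, -0.8800, -1.9500)
ω + α·dt = (0.8836, 1.3648, 1.4220)
Hamilton product q⊗(0,ω) = (1.6709515, -1.1298046, -0.6848655, -0.6945640)
q + ½dt·q⊗(0,ω), renormalized = (-0.5671, -0.3109, -0.6921, -0.3206)
p + v·dt = (-0.7120, -3.0400, -0.1880)
v + (F/m)dt = (-0.2552, -0.9600, 0.2952)

p' = (-0.7120, -3.0400, -0.1880)
q' = (-0.5671, -0.3109, -0.6921, -0.3206)
v' = (-0.2552, -0.9600, 0.2952)
ω' = (0.8836, 1.3648, 1.4220)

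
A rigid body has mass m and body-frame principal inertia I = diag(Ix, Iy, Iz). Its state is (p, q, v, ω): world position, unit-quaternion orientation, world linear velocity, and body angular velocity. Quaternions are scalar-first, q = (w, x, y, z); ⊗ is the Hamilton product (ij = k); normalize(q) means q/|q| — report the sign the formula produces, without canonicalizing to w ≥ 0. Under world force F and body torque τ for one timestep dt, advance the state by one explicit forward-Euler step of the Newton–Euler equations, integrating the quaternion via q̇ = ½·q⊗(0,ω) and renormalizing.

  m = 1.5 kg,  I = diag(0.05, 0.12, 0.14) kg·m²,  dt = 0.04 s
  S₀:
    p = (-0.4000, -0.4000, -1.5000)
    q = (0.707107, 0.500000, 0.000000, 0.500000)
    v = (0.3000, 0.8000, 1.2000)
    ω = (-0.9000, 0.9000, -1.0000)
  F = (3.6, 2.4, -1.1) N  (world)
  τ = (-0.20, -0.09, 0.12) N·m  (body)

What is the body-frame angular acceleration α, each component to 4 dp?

α = (-3.6400, -0.0750, 1.2621)

gyro term ω×Iω = (-0.0180, -0.0810, -0.0567)
α = I⁻¹(τ − ω×Iω) = (-3.6400, -0.0750, 1.2621)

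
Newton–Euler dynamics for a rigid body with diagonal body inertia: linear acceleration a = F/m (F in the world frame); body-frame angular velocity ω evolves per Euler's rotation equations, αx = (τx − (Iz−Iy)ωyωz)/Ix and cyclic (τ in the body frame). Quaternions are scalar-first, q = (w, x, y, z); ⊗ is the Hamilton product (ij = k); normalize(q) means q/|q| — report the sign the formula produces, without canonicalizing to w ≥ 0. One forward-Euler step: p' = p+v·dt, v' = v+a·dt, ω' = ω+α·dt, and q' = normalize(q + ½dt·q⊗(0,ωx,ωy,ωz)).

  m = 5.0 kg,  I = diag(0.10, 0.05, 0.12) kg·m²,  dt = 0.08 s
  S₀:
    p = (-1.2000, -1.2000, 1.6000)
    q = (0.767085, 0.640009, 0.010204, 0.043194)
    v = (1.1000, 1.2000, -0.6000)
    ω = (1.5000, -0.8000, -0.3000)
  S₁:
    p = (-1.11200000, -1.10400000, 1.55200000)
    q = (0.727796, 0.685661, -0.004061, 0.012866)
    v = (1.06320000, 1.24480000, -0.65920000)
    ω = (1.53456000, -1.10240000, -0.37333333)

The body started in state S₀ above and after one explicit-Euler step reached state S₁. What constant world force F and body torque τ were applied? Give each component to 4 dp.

v₁ − v₀ = (-0.03680000, 0.04480000, -0.05920000)
applied force F = (-2.3000, 2.8000, -3.7000)
Δω = ω₁−ω₀ = (0.03456000, -0.30240000, -0.07333333)
τ = I·(Δω/dt) + ω₀×(Iω₀) = (0.0600, -0.1800, -0.0500)

F = (-2.3000, 2.8000, -3.7000)
τ = (0.0600, -0.1800, -0.0500)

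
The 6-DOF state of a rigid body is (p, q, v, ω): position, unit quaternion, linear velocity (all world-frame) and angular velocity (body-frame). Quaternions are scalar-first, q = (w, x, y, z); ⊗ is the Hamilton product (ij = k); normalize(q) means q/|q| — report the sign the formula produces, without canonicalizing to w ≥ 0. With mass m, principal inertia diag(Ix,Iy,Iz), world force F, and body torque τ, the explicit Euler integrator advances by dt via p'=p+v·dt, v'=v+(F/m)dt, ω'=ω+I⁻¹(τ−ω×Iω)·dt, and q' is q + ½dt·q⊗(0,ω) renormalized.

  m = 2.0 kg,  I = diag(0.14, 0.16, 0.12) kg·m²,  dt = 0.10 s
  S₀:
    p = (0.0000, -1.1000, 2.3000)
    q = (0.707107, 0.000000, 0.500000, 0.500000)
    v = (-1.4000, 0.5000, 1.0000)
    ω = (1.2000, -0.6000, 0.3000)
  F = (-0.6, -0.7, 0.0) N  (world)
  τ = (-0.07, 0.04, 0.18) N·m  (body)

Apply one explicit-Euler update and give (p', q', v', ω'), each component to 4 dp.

a = (-0.3000, -0.3500, 0.0000)
p' = p + v·dt = (-0.1400, -1.0500, 2.4000)
v + (F/m)dt = (-1.4300, 0.4650, 1.0000)
ω×(Iω) gyroscopic = (0.0072, 0.0072, -0.0144)
(τ − ω×Iω)/I = (-0.5514, 0.2050, 1.6200)
ω + α·dt = (1.1449, -0.5795, 0.4620)
q⊗(0,ω) = (0.1500000, 1.2985284, 0.1757358, -0.3878679)
q' = normalize(q + ½dt·q⊗(0,ω)) = (0.7129, 0.0648, 0.5076, 0.4795)

p' = (-0.1400, -1.0500, 2.4000)
q' = (0.7129, 0.0648, 0.5076, 0.4795)
v' = (-1.4300, 0.4650, 1.0000)
ω' = (1.1449, -0.5795, 0.4620)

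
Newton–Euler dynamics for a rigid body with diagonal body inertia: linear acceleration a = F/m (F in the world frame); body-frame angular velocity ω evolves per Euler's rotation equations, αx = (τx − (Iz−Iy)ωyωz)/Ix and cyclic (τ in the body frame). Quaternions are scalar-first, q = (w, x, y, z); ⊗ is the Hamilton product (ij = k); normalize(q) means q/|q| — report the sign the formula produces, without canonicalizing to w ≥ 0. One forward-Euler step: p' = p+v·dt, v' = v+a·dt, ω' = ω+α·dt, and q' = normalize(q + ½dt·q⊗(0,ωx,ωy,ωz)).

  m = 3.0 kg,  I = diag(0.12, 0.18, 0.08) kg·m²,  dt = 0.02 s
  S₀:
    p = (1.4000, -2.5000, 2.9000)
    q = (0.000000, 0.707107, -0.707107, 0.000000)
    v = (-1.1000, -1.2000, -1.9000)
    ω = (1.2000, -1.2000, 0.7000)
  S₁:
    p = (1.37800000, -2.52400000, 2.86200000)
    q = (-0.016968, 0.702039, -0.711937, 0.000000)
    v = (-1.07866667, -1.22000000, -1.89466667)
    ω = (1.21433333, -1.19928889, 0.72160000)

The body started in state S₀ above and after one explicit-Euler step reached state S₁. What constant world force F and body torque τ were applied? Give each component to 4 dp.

F = (3.2000, -3.0000, 0.8000)
τ = (0.1700, 0.0400, 0.0000)

rate change Δω = (0.01433333, 0.00071111, 0.02160000)
gyro term ω₀×Iω₀ = (0.0840, 0.0336, -0.0864)
I·α + gyro = (0.1700, 0.0400, 0.0000)
velocity change Δv = (0.02133333, -0.02000000, 0.00533333)
m·(v₁−v₀)/dt = (3.2000, -3.0000, 0.8000)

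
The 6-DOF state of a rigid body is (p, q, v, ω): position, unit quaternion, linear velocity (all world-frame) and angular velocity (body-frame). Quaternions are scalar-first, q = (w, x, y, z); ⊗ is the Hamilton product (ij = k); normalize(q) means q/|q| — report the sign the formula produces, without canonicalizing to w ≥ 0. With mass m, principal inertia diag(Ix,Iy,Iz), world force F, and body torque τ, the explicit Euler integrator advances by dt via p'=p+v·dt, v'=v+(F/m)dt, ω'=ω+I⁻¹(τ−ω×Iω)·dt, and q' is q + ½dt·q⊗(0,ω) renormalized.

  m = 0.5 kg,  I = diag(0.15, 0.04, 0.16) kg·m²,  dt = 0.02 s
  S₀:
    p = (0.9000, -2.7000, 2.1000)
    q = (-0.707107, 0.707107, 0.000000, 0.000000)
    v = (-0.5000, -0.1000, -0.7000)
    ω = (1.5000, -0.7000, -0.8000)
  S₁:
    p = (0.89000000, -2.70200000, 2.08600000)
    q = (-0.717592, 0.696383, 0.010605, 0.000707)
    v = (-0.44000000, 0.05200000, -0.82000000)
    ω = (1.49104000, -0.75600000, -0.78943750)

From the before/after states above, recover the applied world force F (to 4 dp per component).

F = (1.5000, 3.8000, -3.0000)

velocity change Δv = (0.06000000, 0.15200000, -0.12000000)
applied force F = (1.5000, 3.8000, -3.0000)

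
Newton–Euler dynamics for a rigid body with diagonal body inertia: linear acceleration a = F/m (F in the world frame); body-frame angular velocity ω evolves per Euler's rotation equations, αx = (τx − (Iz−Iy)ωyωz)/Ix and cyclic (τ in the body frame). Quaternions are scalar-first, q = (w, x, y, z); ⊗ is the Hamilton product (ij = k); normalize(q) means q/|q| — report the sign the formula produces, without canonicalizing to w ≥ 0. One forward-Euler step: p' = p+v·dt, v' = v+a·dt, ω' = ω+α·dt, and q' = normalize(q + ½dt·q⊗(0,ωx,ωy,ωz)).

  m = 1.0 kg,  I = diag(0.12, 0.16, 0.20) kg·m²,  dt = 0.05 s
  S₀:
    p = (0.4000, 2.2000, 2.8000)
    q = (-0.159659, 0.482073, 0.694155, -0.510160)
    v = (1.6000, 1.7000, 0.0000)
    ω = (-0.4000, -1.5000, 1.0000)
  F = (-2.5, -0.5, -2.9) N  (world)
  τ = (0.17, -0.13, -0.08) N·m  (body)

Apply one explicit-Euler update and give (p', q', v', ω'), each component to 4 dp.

p' = (0.4800, 2.2850, 2.8000)
q' = (-0.1159, 0.4814, 0.6925, -0.5247)
v' = (1.4750, 1.6750, -0.1450)
ω' = (-0.3042, -1.5506, 0.9740)

α = I⁻¹(τ − ω×Iω) = (1.9167, -1.0125, -0.5200)
new body rate ω' = (-0.3042, -1.5506, 0.9740)
q⊗(0,ω) = (1.7442217, -0.0072214, -0.0385205, -0.6051065)
updated quaternion q' = (-0.1159, 0.4814, 0.6925, -0.5247)
p + v·dt = (0.4800, 2.2850, 2.8000)
new velocity v' = (1.4750, 1.6750, -0.1450)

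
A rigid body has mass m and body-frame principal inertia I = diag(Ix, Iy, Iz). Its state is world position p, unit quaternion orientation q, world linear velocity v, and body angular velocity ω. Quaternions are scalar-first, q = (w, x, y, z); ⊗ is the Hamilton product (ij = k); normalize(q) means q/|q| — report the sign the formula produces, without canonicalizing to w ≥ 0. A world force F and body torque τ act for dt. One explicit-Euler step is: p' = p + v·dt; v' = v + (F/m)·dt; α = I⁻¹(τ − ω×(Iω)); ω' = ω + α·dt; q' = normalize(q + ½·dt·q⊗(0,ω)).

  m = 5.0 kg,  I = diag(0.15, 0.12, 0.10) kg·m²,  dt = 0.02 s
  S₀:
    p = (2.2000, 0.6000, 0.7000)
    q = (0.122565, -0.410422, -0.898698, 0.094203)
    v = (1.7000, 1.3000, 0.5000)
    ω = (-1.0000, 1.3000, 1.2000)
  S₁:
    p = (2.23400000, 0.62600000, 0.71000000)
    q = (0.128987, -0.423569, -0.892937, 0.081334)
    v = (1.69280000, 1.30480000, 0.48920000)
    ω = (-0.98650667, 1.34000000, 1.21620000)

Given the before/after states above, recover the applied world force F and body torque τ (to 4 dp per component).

velocity change Δv = (-0.00720000, 0.00480000, -0.01080000)
applied force F = (-1.8000, 1.2000, -2.7000)
Δω = ω₁−ω₀ = (0.01349333, 0.04000000, 0.01620000)
τ = I·(Δω/dt) + ω₀×(Iω₀) = (0.0700, 0.1800, 0.1200)

F = (-1.8000, 1.2000, -2.7000)
τ = (0.0700, 0.1800, 0.1200)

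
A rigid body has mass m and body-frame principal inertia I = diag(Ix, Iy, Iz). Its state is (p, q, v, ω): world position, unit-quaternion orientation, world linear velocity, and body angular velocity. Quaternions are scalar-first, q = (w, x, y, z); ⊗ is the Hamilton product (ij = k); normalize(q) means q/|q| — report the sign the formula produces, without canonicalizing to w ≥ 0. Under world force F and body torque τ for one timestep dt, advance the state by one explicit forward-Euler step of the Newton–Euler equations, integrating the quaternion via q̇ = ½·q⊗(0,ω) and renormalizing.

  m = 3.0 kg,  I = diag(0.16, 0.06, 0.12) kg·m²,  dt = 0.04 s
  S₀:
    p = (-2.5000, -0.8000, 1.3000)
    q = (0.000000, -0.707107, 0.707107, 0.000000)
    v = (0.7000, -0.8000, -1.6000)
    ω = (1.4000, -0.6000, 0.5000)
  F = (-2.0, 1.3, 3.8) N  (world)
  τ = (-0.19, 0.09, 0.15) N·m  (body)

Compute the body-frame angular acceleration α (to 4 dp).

α = (-1.0750, 1.0333, 0.5500)

ω×(Iω) gyroscopic = (-0.0180, 0.0280, 0.0840)
α = I⁻¹(τ − ω×Iω) = (-1.0750, 1.0333, 0.5500)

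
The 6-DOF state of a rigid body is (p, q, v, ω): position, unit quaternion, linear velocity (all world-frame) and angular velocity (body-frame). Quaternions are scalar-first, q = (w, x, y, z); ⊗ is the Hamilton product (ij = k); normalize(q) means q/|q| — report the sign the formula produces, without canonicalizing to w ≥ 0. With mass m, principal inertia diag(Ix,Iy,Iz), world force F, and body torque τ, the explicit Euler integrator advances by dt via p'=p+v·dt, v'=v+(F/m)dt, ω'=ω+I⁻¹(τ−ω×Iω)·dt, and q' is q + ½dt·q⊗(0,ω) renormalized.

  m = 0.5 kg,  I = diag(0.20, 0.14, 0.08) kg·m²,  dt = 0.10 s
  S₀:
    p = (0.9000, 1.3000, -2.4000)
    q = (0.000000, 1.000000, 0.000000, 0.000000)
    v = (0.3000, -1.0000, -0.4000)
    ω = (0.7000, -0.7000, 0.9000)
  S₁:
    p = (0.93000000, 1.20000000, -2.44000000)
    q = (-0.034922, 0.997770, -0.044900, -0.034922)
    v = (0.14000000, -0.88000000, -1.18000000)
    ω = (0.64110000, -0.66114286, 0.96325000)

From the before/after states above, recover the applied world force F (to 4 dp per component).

F = (-0.8000, 0.6000, -3.9000)

Δv = v₁−v₀ = (-0.16000000, 0.12000000, -0.78000000)
m·(v₁−v₀)/dt = (-0.8000, 0.6000, -3.9000)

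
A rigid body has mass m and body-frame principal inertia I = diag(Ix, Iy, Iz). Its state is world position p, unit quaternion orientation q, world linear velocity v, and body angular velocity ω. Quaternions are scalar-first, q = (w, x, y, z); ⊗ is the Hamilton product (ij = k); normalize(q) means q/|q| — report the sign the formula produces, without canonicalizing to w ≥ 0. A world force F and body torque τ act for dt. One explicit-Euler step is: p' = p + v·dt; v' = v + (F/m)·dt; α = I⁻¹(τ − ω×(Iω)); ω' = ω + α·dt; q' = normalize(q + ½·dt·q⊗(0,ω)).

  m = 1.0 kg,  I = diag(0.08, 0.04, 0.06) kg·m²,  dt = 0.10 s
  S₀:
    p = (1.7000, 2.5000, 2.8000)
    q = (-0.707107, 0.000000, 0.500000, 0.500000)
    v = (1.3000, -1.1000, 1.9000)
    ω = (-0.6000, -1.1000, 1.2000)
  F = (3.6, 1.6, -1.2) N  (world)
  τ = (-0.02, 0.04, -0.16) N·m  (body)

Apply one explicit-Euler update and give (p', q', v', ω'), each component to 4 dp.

p' = (1.8300, 2.3900, 2.9900)
q' = (-0.7070, 0.0784, 0.5219, 0.4708)
v' = (1.6600, -0.9400, 1.7800)
ω' = (-0.5920, -0.9640, 0.9773)

angular accel α = (0.0800, 1.3600, -2.2267)
ω' = ω + α·dt = (-0.5920, -0.9640, 0.9773)
q⊗(0,ω) = (-0.0500000, 1.5742642, 0.4778177, -0.5485284)
q' = normalize(q + ½dt·q⊗(0,ω)) = (-0.7070, 0.0784, 0.5219, 0.4708)
p' = p + v·dt = (1.8300, 2.3900, 2.9900)
new velocity v' = (1.6600, -0.9400, 1.7800)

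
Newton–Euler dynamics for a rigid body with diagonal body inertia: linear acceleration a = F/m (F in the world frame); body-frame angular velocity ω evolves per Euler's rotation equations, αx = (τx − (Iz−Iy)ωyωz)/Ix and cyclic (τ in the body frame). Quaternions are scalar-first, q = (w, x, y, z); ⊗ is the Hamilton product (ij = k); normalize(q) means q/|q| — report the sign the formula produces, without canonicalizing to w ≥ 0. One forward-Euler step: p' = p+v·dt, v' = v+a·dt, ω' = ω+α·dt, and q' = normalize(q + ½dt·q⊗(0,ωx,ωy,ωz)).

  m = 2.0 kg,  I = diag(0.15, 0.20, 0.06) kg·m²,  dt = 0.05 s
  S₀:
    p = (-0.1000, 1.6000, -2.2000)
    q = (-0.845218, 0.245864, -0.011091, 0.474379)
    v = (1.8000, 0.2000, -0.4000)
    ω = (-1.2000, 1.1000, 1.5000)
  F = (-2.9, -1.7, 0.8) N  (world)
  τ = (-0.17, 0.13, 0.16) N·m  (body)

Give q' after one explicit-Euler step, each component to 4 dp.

q' = (-0.8540, 0.2574, -0.0577, 0.4484)

2q̇ = q⊗(0,ω) = (-0.4043316, 0.4758082, -1.8677906, -1.0106858)
updated quaternion q' = (-0.8540, 0.2574, -0.0577, 0.4484)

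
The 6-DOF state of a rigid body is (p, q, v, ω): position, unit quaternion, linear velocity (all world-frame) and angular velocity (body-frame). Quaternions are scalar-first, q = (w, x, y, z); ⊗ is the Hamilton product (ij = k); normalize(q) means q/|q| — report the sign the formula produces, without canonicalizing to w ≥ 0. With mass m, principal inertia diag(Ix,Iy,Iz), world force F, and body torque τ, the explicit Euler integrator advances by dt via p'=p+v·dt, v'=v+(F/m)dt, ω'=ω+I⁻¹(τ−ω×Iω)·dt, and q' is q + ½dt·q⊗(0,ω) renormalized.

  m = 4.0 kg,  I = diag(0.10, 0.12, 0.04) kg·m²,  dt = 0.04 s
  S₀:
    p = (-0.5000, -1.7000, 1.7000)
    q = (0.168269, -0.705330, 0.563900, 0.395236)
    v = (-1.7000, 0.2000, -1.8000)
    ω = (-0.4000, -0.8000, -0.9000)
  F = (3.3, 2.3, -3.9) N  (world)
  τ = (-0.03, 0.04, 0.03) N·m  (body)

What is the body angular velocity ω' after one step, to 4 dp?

angular accel α = (0.2760, 0.1533, 0.5900)
ω' = ω + α·dt = (-0.3890, -0.7939, -0.8764)

ω' = (-0.3890, -0.7939, -0.8764)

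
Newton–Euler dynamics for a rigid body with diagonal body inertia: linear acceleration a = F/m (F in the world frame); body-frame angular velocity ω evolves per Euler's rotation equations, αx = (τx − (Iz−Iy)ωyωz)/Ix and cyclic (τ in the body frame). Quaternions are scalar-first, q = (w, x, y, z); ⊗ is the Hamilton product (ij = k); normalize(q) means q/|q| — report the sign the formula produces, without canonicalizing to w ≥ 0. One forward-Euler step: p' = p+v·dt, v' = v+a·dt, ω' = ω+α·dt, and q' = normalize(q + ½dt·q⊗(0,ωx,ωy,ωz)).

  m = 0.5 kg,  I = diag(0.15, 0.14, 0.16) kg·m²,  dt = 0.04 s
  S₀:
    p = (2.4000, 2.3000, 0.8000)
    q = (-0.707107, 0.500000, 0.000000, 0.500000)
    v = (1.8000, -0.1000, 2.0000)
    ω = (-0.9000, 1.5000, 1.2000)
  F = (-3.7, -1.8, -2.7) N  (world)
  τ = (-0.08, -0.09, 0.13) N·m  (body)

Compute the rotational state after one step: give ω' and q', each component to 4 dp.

ω' = (-0.9309, 1.4712, 1.2291)
q' = (-0.7095, 0.4973, -0.0422, 0.4976)

precession coupling ω×(Iω) = (0.0360, 0.0108, 0.0135)
(τ − ω×Iω)/I = (-0.7733, -0.7200, 0.7281)
ω' = ω + α·dt = (-0.9309, 1.4712, 1.2291)
q⊗(0,ω) = (-0.1500000, -0.1136037, -2.1106605, -0.0985284)
q + ½dt·q⊗(0,ω), renormalized = (-0.7095, 0.4973, -0.0422, 0.4976)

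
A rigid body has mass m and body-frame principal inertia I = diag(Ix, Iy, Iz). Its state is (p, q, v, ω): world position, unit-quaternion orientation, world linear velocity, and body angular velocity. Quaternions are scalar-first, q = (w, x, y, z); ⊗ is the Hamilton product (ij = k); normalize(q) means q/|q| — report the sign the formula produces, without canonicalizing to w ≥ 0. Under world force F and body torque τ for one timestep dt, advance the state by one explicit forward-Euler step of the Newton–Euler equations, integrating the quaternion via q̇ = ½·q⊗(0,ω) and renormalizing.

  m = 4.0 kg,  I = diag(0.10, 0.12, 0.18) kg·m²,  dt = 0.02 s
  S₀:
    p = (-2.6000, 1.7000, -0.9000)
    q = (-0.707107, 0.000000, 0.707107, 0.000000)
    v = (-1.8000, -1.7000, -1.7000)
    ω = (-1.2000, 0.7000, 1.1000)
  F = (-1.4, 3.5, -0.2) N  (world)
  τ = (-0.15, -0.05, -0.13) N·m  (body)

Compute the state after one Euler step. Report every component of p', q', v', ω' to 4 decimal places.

p' = (-2.6360, 1.6660, -0.9340)
q' = (-0.7119, 0.0163, 0.7020, 0.0007)
v' = (-1.8070, -1.6825, -1.7010)
ω' = (-1.2392, 0.6741, 1.0874)

a = (-0.3500, 0.8750, -0.0500)
new position p' = (-2.6360, 1.6660, -0.9340)
v + (F/m)dt = (-1.8070, -1.6825, -1.7010)
angular accel α = (-1.9620, -1.2967, -0.6289)
ω + α·dt = (-1.2392, 0.6741, 1.0874)
Hamilton product q⊗(0,ω) = (-0.4949749, 1.6263461, -0.4949749, 0.0707107)
q + ½dt·q⊗(0,ω), renormalized = (-0.7119, 0.0163, 0.7020, 0.0007)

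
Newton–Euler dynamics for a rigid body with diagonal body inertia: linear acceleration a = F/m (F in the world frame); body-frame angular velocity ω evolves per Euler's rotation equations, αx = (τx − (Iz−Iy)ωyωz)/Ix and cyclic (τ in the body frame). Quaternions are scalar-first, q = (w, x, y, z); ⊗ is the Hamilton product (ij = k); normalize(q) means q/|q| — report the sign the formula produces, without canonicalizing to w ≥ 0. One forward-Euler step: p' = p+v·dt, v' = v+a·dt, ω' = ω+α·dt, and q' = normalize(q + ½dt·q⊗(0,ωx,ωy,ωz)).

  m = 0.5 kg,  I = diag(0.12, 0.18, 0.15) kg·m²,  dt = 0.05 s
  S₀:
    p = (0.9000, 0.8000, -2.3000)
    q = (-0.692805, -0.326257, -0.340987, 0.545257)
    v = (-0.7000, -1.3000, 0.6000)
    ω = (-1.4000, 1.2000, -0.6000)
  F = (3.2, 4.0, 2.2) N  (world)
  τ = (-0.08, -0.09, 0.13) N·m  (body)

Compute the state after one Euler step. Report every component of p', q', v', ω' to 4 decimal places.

p' = (0.8650, 0.7350, -2.2700)
q' = (-0.6850, -0.3129, -0.3853, 0.5333)
v' = (-0.3800, -0.9000, 0.8200)
ω' = (-1.4423, 1.1820, -0.5231)

a = (6.4000, 8.0000, 4.4000)
new position p' = (0.8650, 0.7350, -2.2700)
new velocity v' = (-0.3800, -0.9000, 0.8200)
α = I⁻¹(τ − ω×Iω) = (-0.8467, -0.3600, 1.5387)
ω' = ω + α·dt = (-1.4423, 1.1820, -0.5231)
Hamilton product q⊗(0,ω) = (0.2795788, 0.5202108, -1.7904800, -0.4532072)
q' = normalize(q + ½dt·q⊗(0,ω)) = (-0.6850, -0.3129, -0.3853, 0.5333)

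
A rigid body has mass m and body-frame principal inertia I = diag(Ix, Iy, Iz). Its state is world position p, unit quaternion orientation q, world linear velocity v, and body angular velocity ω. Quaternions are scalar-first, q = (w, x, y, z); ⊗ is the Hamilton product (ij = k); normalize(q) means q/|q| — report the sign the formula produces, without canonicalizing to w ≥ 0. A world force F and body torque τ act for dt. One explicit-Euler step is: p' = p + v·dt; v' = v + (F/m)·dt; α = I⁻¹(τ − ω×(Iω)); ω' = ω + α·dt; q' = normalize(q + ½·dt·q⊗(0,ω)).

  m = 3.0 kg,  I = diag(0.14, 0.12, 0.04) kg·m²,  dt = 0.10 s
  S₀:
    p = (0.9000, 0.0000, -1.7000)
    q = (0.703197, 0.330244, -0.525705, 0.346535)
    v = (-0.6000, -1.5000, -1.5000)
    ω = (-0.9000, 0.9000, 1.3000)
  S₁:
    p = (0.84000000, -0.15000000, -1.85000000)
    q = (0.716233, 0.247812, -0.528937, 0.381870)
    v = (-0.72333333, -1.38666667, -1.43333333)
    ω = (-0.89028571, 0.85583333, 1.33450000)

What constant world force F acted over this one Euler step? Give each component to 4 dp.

v₁ − v₀ = (-0.12333333, 0.11333333, 0.06666667)
m·(v₁−v₀)/dt = (-3.7000, 3.4000, 2.0000)

F = (-3.7000, 3.4000, 2.0000)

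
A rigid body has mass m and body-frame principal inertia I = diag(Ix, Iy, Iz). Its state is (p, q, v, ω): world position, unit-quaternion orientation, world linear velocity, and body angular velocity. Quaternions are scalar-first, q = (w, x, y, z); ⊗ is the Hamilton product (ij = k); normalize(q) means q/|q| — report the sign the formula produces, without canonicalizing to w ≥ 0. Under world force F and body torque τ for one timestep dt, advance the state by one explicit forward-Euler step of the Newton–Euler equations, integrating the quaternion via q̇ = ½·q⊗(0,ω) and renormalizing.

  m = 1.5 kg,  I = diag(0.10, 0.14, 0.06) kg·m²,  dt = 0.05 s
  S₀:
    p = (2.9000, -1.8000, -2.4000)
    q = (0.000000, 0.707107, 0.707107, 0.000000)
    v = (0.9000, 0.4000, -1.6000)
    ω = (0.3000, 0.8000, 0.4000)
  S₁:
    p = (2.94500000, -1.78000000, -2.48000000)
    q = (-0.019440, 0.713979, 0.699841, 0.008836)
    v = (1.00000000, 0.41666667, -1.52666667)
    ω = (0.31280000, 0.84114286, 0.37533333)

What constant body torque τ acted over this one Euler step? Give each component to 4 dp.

rate change Δω = (0.01280000, 0.04114286, -0.02466667)
ω₀×(Iω₀) = (-0.0256, 0.0048, 0.0096)
τ = I·(Δω/dt) + ω₀×(Iω₀) = (0.0000, 0.1200, -0.0200)

τ = (0.0000, 0.1200, -0.0200)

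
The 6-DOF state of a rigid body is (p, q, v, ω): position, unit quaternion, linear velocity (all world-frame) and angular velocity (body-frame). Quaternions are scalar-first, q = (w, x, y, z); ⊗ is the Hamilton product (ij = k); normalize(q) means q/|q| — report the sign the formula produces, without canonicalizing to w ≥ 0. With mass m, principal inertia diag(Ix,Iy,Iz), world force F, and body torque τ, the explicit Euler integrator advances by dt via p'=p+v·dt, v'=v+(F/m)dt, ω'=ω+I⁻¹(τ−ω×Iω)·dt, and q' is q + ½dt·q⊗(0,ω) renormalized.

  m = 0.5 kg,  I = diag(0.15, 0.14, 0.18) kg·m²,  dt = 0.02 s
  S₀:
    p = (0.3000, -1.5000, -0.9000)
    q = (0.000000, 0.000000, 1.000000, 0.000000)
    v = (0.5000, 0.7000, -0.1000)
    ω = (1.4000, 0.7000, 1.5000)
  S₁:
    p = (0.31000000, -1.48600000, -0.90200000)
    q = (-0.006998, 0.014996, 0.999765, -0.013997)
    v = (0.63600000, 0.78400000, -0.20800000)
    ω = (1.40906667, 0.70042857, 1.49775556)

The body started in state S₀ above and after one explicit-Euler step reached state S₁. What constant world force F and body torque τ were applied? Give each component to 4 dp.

ω₁ − ω₀ = (0.00906667, 0.00042857, -0.00224444)
ω₀×(Iω₀) = (0.0420, -0.0630, -0.0098)
applied torque τ = (0.1100, -0.0600, -0.0300)
Δv = v₁−v₀ = (0.13600000, 0.08400000, -0.10800000)
applied force F = (3.4000, 2.1000, -2.7000)

F = (3.4000, 2.1000, -2.7000)
τ = (0.1100, -0.0600, -0.0300)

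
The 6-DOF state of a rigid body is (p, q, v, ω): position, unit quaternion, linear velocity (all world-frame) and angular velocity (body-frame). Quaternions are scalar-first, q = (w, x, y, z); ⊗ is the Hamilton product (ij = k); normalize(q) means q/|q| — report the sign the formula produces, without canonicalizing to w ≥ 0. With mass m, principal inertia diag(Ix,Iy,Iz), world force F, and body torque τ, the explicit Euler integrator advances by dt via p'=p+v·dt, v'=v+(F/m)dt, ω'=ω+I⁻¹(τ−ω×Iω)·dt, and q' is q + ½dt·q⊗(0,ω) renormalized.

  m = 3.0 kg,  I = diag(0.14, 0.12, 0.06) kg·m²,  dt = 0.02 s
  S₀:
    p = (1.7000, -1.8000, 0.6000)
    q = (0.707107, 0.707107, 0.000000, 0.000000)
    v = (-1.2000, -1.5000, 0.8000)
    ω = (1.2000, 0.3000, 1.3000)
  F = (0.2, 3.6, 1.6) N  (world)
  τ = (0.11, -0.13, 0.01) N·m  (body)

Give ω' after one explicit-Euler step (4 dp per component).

gyro term ω×Iω = (-0.0234, 0.1248, -0.0072)
angular accel α = (0.9529, -2.1233, 0.2867)
new body rate ω' = (1.2191, 0.2575, 1.3057)

ω' = (1.2191, 0.2575, 1.3057)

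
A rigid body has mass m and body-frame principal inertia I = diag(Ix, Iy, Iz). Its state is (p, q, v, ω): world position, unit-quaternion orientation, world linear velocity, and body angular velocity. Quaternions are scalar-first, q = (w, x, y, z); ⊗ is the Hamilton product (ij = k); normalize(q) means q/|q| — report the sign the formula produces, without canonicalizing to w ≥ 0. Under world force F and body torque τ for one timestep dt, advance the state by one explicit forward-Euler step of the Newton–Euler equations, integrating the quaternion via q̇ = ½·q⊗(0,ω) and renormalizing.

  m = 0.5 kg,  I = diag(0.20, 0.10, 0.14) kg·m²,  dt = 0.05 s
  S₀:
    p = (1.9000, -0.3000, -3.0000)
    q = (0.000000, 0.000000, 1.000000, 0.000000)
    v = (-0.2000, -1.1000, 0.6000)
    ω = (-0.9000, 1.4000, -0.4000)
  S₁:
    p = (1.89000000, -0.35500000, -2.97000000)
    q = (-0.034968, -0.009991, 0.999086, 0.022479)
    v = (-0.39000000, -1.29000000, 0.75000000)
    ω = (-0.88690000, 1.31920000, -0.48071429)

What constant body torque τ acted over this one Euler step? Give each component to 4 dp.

rate change Δω = (0.01310000, -0.08080000, -0.08071429)
precession coupling = (-0.0224, 0.0216, 0.1260)
τ = I·(Δω/dt) + ω₀×(Iω₀) = (0.0300, -0.1400, -0.1000)

τ = (0.0300, -0.1400, -0.1000)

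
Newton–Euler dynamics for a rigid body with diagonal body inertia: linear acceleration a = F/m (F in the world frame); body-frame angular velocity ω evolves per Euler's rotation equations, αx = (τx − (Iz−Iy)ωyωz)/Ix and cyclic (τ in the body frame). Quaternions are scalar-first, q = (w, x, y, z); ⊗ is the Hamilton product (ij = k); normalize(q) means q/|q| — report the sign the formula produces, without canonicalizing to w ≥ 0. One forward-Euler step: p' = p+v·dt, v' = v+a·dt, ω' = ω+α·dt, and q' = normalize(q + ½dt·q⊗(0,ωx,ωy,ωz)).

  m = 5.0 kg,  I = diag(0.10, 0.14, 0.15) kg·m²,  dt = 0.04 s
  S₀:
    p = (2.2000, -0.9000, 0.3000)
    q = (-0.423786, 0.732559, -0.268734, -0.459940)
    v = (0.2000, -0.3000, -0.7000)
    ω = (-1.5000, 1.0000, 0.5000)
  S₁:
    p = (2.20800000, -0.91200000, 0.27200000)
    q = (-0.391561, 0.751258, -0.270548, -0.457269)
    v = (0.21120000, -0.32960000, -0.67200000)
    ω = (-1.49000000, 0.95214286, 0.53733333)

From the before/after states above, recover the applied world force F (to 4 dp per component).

F = (1.4000, -3.7000, 3.5000)

v₁ − v₀ = (0.01120000, -0.02960000, 0.02800000)
F = m·Δv/dt = (1.4000, -3.7000, 3.5000)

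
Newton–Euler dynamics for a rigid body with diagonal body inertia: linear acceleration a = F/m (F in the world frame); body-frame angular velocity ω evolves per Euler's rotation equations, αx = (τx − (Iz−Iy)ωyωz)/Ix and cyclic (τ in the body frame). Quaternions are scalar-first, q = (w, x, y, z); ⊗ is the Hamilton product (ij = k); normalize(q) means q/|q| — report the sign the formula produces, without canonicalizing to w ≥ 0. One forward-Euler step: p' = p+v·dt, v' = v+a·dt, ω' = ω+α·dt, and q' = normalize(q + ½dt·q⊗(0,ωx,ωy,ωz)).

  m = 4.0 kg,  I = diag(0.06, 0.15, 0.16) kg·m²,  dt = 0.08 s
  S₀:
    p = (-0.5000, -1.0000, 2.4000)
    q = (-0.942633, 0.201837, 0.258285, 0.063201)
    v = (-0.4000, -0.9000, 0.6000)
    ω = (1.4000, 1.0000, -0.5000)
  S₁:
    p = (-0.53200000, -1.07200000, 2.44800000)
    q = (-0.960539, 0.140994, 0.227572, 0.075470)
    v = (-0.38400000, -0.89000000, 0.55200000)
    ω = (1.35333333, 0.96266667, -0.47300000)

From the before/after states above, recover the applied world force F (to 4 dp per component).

velocity change Δv = (0.01600000, 0.01000000, -0.04800000)
m·(v₁−v₀)/dt = (0.8000, 0.5000, -2.4000)

F = (0.8000, 0.5000, -2.4000)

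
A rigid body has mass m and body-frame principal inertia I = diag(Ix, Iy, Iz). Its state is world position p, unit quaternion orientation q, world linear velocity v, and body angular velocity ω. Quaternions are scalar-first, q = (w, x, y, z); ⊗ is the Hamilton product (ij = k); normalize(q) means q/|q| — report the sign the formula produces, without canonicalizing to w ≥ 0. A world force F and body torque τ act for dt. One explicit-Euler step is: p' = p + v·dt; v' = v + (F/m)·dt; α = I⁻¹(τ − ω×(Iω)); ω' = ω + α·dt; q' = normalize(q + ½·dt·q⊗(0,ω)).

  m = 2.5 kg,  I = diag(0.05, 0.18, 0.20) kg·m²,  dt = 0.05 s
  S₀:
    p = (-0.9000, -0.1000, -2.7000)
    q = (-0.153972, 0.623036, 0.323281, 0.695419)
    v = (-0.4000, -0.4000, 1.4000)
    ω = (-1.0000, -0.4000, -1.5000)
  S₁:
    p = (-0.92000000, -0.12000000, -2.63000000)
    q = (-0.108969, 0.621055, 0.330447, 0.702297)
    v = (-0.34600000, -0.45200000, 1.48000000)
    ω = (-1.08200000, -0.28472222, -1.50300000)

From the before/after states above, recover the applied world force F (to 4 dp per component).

velocity change Δv = (0.05400000, -0.05200000, 0.08000000)
F = m·Δv/dt = (2.7000, -2.6000, 4.0000)

F = (2.7000, -2.6000, 4.0000)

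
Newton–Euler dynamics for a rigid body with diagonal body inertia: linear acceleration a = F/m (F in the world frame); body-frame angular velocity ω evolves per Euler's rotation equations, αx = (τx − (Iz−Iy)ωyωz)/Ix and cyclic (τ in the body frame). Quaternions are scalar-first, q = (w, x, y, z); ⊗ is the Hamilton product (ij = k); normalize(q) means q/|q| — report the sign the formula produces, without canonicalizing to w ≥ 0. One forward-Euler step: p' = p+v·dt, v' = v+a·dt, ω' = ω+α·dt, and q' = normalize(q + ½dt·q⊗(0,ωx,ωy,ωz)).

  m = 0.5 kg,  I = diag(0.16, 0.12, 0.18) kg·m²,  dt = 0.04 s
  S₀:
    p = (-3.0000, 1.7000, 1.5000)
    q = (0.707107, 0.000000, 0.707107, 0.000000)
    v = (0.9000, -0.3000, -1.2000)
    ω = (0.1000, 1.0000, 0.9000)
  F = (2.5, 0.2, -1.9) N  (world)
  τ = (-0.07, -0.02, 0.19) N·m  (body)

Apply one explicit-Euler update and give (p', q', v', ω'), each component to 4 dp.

p' = (-2.9640, 1.6880, 1.4520)
q' = (0.6927, 0.0141, 0.7210, 0.0113)
v' = (1.1000, -0.2840, -1.3520)
ω' = (0.0690, 0.9939, 0.9431)

linear accel F/m = (5.0000, 0.4000, -3.8000)
new position p' = (-2.9640, 1.6880, 1.4520)
v + (F/m)dt = (1.1000, -0.2840, -1.3520)
precession coupling ω×(Iω) = (0.0540, -0.0018, -0.0040)
(τ − ω×Iω)/I = (-0.7750, -0.1517, 1.0778)
ω + α·dt = (0.0690, 0.9939, 0.9431)
Hamilton product q⊗(0,ω) = (-0.7071070, 0.7071070, 0.7071070, 0.5656856)
q + ½dt·q⊗(0,ω), renormalized = (0.6927, 0.0141, 0.7210, 0.0113)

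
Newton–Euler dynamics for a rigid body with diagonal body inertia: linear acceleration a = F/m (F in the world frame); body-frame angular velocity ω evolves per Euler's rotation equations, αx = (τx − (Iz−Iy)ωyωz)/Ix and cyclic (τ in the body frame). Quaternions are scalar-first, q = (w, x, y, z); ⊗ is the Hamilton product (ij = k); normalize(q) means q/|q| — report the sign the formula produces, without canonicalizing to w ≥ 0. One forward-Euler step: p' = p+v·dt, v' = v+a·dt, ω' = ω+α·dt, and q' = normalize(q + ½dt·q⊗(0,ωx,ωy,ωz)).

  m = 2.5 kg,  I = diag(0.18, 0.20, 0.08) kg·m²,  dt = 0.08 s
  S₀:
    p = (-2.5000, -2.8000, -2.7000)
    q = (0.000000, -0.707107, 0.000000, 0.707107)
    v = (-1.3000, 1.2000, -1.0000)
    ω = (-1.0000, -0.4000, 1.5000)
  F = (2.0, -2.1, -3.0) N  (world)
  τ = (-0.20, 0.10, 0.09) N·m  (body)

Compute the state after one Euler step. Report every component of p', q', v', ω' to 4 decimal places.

a = F/m = (0.8000, -0.8400, -1.2000)
p' = p + v·dt = (-2.6040, -2.7040, -2.7800)
new velocity v' = (-1.2360, 1.1328, -1.0960)
ω×(Iω) gyroscopic = (0.0720, -0.1500, 0.0080)
α = I⁻¹(τ − ω×Iω) = (-1.5111, 1.2500, 1.0250)
new body rate ω' = (-1.1209, -0.3000, 1.5820)
Hamilton product q⊗(0,ω) = (-1.7677675, 0.2828428, 0.3535535, 0.2828428)
q' = normalize(q + ½dt·q⊗(0,ω)) = (-0.0705, -0.6939, 0.0141, 0.7165)

p' = (-2.6040, -2.7040, -2.7800)
q' = (-0.0705, -0.6939, 0.0141, 0.7165)
v' = (-1.2360, 1.1328, -1.0960)
ω' = (-1.1209, -0.3000, 1.5820)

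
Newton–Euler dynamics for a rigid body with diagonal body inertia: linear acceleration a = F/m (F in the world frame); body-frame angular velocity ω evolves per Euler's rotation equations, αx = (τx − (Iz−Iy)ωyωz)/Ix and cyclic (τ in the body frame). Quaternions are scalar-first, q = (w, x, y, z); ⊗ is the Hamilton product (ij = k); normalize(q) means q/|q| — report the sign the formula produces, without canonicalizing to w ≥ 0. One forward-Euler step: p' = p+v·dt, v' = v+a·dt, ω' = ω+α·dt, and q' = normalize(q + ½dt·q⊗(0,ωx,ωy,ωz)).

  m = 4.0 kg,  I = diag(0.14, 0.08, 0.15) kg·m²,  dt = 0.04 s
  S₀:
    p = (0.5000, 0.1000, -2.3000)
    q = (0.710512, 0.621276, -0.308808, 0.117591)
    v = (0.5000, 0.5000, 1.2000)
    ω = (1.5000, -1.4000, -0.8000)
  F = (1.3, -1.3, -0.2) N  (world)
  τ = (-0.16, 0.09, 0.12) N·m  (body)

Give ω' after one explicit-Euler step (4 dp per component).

ω' = (1.4319, -1.3610, -0.8016)

(τ − ω×Iω)/I = (-1.7029, 0.9750, -0.0400)
ω + α·dt = (1.4319, -1.3610, -0.8016)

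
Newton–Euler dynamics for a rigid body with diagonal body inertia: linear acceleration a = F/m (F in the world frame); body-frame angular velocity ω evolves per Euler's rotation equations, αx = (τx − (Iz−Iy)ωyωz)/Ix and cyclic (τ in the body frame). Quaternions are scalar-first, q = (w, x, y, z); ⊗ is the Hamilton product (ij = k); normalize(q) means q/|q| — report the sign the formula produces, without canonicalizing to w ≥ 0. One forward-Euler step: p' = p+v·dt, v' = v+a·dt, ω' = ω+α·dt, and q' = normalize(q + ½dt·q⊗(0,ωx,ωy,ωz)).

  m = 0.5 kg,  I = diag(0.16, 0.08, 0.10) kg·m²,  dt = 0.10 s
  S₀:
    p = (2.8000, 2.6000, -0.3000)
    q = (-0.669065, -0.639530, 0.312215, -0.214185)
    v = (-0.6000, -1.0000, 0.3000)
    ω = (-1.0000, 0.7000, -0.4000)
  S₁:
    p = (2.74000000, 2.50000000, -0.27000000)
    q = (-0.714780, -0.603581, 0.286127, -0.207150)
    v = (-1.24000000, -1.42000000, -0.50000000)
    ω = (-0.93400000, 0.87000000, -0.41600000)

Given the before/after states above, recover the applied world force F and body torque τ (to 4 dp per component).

velocity change Δv = (-0.64000000, -0.42000000, -0.80000000)
m·(v₁−v₀)/dt = (-3.2000, -2.1000, -4.0000)
Δω = ω₁−ω₀ = (0.06600000, 0.17000000, -0.01600000)
τ = I·(Δω/dt) + ω₀×(Iω₀) = (0.1000, 0.1600, 0.0400)

F = (-3.2000, -2.1000, -4.0000)
τ = (0.1000, 0.1600, 0.0400)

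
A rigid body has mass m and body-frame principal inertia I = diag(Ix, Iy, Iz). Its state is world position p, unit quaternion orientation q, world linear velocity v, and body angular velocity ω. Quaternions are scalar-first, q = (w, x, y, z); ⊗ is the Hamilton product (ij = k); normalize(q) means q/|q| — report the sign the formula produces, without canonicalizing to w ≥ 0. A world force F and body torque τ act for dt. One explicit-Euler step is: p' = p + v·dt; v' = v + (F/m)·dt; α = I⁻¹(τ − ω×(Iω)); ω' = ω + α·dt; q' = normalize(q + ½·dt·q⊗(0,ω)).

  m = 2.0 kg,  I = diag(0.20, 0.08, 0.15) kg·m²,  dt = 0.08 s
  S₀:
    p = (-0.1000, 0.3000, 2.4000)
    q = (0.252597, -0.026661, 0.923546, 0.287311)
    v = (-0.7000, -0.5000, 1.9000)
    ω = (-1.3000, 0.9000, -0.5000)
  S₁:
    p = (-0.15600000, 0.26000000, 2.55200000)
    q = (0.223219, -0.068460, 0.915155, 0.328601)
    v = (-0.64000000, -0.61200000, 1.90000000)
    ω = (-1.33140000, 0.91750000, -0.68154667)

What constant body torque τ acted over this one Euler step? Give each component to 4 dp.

τ = (-0.1100, 0.0500, -0.2000)

Δω = ω₁−ω₀ = (-0.03140000, 0.01750000, -0.18154667)
precession coupling = (-0.0315, 0.0325, 0.1404)
I·α + gyro = (-0.1100, 0.0500, -0.2000)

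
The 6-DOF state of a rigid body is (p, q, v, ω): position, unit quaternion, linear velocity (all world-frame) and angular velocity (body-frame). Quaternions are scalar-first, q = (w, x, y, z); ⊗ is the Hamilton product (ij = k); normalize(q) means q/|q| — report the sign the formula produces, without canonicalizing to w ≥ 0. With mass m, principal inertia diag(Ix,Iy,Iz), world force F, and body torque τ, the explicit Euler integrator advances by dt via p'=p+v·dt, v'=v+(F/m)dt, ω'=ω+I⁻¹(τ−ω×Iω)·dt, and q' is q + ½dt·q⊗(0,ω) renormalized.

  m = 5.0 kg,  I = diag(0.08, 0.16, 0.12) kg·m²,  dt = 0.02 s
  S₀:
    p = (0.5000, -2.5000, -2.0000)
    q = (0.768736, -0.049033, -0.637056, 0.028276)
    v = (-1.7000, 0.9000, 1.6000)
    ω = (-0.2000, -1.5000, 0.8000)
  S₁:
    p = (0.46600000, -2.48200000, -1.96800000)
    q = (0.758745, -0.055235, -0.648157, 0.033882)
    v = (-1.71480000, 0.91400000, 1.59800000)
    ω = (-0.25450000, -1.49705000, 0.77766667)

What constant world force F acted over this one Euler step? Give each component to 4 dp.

F = (-3.7000, 3.5000, -0.5000)

v₁ − v₀ = (-0.01480000, 0.01400000, -0.00200000)
m·(v₁−v₀)/dt = (-3.7000, 3.5000, -0.5000)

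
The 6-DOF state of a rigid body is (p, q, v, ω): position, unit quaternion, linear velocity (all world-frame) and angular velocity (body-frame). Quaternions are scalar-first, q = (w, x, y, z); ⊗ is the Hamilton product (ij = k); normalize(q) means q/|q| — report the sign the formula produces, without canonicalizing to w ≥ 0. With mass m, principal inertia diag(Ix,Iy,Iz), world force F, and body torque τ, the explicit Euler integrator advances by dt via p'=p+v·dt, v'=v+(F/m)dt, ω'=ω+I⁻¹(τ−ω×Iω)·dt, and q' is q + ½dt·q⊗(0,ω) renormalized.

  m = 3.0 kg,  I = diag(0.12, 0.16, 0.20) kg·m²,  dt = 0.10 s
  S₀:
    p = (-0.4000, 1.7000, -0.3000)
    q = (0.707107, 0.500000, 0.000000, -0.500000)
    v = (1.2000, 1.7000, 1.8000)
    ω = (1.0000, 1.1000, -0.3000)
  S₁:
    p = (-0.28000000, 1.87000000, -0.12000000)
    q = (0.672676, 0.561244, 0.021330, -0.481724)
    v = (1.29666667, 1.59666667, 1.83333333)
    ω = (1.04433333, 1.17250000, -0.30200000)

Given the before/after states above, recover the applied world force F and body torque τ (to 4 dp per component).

F = (2.9000, -3.1000, 1.0000)
τ = (0.0400, 0.1400, 0.0400)

v₁ − v₀ = (0.09666667, -0.10333333, 0.03333333)
F = m·Δv/dt = (2.9000, -3.1000, 1.0000)
rate change Δω = (0.04433333, 0.07250000, -0.00200000)
ω₀×(Iω₀) = (-0.0132, 0.0240, 0.0440)
I·α + gyro = (0.0400, 0.1400, 0.0400)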